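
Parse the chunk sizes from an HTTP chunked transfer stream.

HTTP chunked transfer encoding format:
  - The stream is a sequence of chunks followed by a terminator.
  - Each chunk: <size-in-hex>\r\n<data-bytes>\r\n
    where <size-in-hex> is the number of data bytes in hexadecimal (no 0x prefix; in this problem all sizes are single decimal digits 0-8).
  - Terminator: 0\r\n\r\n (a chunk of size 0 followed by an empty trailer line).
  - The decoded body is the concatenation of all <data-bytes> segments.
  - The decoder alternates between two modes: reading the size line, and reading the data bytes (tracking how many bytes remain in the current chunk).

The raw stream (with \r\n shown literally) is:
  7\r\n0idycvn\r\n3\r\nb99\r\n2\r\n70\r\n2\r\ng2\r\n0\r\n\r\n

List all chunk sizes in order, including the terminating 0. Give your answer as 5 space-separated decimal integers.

Answer: 7 3 2 2 0

Derivation:
Chunk 1: stream[0..1]='7' size=0x7=7, data at stream[3..10]='0idycvn' -> body[0..7], body so far='0idycvn'
Chunk 2: stream[12..13]='3' size=0x3=3, data at stream[15..18]='b99' -> body[7..10], body so far='0idycvnb99'
Chunk 3: stream[20..21]='2' size=0x2=2, data at stream[23..25]='70' -> body[10..12], body so far='0idycvnb9970'
Chunk 4: stream[27..28]='2' size=0x2=2, data at stream[30..32]='g2' -> body[12..14], body so far='0idycvnb9970g2'
Chunk 5: stream[34..35]='0' size=0 (terminator). Final body='0idycvnb9970g2' (14 bytes)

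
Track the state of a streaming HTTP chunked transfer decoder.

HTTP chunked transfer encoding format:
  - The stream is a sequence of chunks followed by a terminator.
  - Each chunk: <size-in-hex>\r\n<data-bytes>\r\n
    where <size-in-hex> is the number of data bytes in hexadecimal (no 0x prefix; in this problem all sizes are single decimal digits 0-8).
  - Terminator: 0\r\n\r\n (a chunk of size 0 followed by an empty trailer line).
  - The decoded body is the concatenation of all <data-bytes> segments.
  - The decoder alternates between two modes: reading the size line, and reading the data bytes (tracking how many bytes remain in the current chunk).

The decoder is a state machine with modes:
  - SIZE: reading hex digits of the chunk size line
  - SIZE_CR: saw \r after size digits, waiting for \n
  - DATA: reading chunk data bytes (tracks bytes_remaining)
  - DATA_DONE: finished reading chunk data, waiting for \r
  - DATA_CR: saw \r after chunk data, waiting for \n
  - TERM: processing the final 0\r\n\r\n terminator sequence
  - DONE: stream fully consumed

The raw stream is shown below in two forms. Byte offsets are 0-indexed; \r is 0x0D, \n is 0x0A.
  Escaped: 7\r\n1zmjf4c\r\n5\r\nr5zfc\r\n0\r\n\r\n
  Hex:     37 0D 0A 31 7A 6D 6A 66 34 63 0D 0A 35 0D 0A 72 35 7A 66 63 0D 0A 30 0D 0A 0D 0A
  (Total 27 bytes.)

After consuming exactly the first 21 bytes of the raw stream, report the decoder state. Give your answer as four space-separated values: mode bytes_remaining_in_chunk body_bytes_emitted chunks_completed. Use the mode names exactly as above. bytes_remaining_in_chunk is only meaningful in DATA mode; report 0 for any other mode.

Answer: DATA_CR 0 12 1

Derivation:
Byte 0 = '7': mode=SIZE remaining=0 emitted=0 chunks_done=0
Byte 1 = 0x0D: mode=SIZE_CR remaining=0 emitted=0 chunks_done=0
Byte 2 = 0x0A: mode=DATA remaining=7 emitted=0 chunks_done=0
Byte 3 = '1': mode=DATA remaining=6 emitted=1 chunks_done=0
Byte 4 = 'z': mode=DATA remaining=5 emitted=2 chunks_done=0
Byte 5 = 'm': mode=DATA remaining=4 emitted=3 chunks_done=0
Byte 6 = 'j': mode=DATA remaining=3 emitted=4 chunks_done=0
Byte 7 = 'f': mode=DATA remaining=2 emitted=5 chunks_done=0
Byte 8 = '4': mode=DATA remaining=1 emitted=6 chunks_done=0
Byte 9 = 'c': mode=DATA_DONE remaining=0 emitted=7 chunks_done=0
Byte 10 = 0x0D: mode=DATA_CR remaining=0 emitted=7 chunks_done=0
Byte 11 = 0x0A: mode=SIZE remaining=0 emitted=7 chunks_done=1
Byte 12 = '5': mode=SIZE remaining=0 emitted=7 chunks_done=1
Byte 13 = 0x0D: mode=SIZE_CR remaining=0 emitted=7 chunks_done=1
Byte 14 = 0x0A: mode=DATA remaining=5 emitted=7 chunks_done=1
Byte 15 = 'r': mode=DATA remaining=4 emitted=8 chunks_done=1
Byte 16 = '5': mode=DATA remaining=3 emitted=9 chunks_done=1
Byte 17 = 'z': mode=DATA remaining=2 emitted=10 chunks_done=1
Byte 18 = 'f': mode=DATA remaining=1 emitted=11 chunks_done=1
Byte 19 = 'c': mode=DATA_DONE remaining=0 emitted=12 chunks_done=1
Byte 20 = 0x0D: mode=DATA_CR remaining=0 emitted=12 chunks_done=1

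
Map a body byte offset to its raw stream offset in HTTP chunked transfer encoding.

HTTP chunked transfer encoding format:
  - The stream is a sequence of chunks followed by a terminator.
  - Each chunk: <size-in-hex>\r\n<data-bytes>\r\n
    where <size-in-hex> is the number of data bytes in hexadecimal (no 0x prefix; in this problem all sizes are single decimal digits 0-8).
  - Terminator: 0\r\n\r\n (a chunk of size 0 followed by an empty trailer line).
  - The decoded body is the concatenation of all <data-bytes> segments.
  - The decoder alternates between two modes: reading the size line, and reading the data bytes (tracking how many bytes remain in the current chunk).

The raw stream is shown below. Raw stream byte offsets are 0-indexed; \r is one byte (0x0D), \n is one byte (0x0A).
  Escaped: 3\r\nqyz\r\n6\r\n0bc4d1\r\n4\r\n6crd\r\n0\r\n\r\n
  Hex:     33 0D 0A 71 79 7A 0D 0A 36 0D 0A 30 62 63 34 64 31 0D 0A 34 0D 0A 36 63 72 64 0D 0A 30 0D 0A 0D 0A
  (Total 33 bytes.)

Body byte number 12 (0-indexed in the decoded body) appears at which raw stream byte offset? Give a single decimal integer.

Answer: 25

Derivation:
Chunk 1: stream[0..1]='3' size=0x3=3, data at stream[3..6]='qyz' -> body[0..3], body so far='qyz'
Chunk 2: stream[8..9]='6' size=0x6=6, data at stream[11..17]='0bc4d1' -> body[3..9], body so far='qyz0bc4d1'
Chunk 3: stream[19..20]='4' size=0x4=4, data at stream[22..26]='6crd' -> body[9..13], body so far='qyz0bc4d16crd'
Chunk 4: stream[28..29]='0' size=0 (terminator). Final body='qyz0bc4d16crd' (13 bytes)
Body byte 12 at stream offset 25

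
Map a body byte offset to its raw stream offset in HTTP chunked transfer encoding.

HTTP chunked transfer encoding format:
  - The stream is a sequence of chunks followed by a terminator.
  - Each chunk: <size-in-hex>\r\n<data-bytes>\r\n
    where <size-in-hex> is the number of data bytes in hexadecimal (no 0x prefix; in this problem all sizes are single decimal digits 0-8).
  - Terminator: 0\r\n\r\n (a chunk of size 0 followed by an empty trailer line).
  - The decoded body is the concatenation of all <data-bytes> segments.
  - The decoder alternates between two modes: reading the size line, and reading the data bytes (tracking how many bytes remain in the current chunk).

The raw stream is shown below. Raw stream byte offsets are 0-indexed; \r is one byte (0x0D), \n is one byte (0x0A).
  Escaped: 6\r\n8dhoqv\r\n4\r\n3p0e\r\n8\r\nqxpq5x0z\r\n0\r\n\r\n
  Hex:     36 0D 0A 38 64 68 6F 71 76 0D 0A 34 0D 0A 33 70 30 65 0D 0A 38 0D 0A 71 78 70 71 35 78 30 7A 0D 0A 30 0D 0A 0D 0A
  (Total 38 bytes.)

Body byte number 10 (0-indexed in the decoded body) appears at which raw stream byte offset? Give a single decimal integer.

Answer: 23

Derivation:
Chunk 1: stream[0..1]='6' size=0x6=6, data at stream[3..9]='8dhoqv' -> body[0..6], body so far='8dhoqv'
Chunk 2: stream[11..12]='4' size=0x4=4, data at stream[14..18]='3p0e' -> body[6..10], body so far='8dhoqv3p0e'
Chunk 3: stream[20..21]='8' size=0x8=8, data at stream[23..31]='qxpq5x0z' -> body[10..18], body so far='8dhoqv3p0eqxpq5x0z'
Chunk 4: stream[33..34]='0' size=0 (terminator). Final body='8dhoqv3p0eqxpq5x0z' (18 bytes)
Body byte 10 at stream offset 23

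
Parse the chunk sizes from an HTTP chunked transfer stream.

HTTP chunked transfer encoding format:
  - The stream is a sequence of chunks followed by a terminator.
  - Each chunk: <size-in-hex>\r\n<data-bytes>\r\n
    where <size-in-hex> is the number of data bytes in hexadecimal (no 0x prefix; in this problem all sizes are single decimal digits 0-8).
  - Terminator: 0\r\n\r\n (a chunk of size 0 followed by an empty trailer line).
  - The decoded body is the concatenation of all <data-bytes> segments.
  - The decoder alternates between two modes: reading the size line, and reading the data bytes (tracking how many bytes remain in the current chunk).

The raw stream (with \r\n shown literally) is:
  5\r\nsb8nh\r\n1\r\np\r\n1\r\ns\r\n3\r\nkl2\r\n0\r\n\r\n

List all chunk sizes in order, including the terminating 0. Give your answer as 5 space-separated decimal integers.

Chunk 1: stream[0..1]='5' size=0x5=5, data at stream[3..8]='sb8nh' -> body[0..5], body so far='sb8nh'
Chunk 2: stream[10..11]='1' size=0x1=1, data at stream[13..14]='p' -> body[5..6], body so far='sb8nhp'
Chunk 3: stream[16..17]='1' size=0x1=1, data at stream[19..20]='s' -> body[6..7], body so far='sb8nhps'
Chunk 4: stream[22..23]='3' size=0x3=3, data at stream[25..28]='kl2' -> body[7..10], body so far='sb8nhpskl2'
Chunk 5: stream[30..31]='0' size=0 (terminator). Final body='sb8nhpskl2' (10 bytes)

Answer: 5 1 1 3 0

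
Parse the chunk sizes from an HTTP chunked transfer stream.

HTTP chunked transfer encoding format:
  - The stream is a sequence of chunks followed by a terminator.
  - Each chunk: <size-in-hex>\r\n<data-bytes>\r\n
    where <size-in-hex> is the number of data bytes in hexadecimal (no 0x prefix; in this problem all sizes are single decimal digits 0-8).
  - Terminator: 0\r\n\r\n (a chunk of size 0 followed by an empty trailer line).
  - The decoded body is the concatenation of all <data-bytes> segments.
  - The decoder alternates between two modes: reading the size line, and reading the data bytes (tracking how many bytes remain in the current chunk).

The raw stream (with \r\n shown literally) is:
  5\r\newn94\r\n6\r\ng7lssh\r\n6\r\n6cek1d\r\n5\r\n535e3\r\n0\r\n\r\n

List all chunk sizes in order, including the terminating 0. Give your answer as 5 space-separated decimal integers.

Answer: 5 6 6 5 0

Derivation:
Chunk 1: stream[0..1]='5' size=0x5=5, data at stream[3..8]='ewn94' -> body[0..5], body so far='ewn94'
Chunk 2: stream[10..11]='6' size=0x6=6, data at stream[13..19]='g7lssh' -> body[5..11], body so far='ewn94g7lssh'
Chunk 3: stream[21..22]='6' size=0x6=6, data at stream[24..30]='6cek1d' -> body[11..17], body so far='ewn94g7lssh6cek1d'
Chunk 4: stream[32..33]='5' size=0x5=5, data at stream[35..40]='535e3' -> body[17..22], body so far='ewn94g7lssh6cek1d535e3'
Chunk 5: stream[42..43]='0' size=0 (terminator). Final body='ewn94g7lssh6cek1d535e3' (22 bytes)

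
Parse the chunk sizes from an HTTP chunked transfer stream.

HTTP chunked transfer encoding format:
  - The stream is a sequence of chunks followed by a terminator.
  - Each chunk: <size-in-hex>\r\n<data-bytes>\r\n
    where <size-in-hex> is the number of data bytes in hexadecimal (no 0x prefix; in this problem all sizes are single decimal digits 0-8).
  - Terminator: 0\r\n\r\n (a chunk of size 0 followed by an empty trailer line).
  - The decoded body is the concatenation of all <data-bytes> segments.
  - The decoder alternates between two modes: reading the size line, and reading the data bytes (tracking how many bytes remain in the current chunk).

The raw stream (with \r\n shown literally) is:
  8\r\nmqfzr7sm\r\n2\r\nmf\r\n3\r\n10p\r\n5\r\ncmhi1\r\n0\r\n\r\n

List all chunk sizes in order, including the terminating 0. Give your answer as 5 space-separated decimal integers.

Answer: 8 2 3 5 0

Derivation:
Chunk 1: stream[0..1]='8' size=0x8=8, data at stream[3..11]='mqfzr7sm' -> body[0..8], body so far='mqfzr7sm'
Chunk 2: stream[13..14]='2' size=0x2=2, data at stream[16..18]='mf' -> body[8..10], body so far='mqfzr7smmf'
Chunk 3: stream[20..21]='3' size=0x3=3, data at stream[23..26]='10p' -> body[10..13], body so far='mqfzr7smmf10p'
Chunk 4: stream[28..29]='5' size=0x5=5, data at stream[31..36]='cmhi1' -> body[13..18], body so far='mqfzr7smmf10pcmhi1'
Chunk 5: stream[38..39]='0' size=0 (terminator). Final body='mqfzr7smmf10pcmhi1' (18 bytes)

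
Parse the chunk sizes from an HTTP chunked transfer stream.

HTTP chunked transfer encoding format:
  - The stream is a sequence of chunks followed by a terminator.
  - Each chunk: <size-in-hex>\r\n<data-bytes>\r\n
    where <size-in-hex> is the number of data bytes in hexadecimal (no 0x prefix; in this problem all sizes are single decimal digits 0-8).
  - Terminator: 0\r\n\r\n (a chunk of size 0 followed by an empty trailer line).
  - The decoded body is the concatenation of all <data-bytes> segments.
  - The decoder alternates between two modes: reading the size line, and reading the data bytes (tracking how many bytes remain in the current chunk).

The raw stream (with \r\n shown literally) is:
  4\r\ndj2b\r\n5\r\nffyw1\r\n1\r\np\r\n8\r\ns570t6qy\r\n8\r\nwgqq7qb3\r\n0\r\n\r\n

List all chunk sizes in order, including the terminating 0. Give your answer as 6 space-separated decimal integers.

Answer: 4 5 1 8 8 0

Derivation:
Chunk 1: stream[0..1]='4' size=0x4=4, data at stream[3..7]='dj2b' -> body[0..4], body so far='dj2b'
Chunk 2: stream[9..10]='5' size=0x5=5, data at stream[12..17]='ffyw1' -> body[4..9], body so far='dj2bffyw1'
Chunk 3: stream[19..20]='1' size=0x1=1, data at stream[22..23]='p' -> body[9..10], body so far='dj2bffyw1p'
Chunk 4: stream[25..26]='8' size=0x8=8, data at stream[28..36]='s570t6qy' -> body[10..18], body so far='dj2bffyw1ps570t6qy'
Chunk 5: stream[38..39]='8' size=0x8=8, data at stream[41..49]='wgqq7qb3' -> body[18..26], body so far='dj2bffyw1ps570t6qywgqq7qb3'
Chunk 6: stream[51..52]='0' size=0 (terminator). Final body='dj2bffyw1ps570t6qywgqq7qb3' (26 bytes)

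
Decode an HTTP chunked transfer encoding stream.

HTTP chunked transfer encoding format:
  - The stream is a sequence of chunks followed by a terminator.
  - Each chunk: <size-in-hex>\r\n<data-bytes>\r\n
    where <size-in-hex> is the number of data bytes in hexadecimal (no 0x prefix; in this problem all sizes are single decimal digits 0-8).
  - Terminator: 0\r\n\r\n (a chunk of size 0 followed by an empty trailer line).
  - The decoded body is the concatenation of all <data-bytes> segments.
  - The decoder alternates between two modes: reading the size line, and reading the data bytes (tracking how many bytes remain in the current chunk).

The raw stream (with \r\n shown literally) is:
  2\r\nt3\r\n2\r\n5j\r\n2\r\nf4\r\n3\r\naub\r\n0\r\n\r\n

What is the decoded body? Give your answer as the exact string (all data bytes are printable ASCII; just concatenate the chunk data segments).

Answer: t35jf4aub

Derivation:
Chunk 1: stream[0..1]='2' size=0x2=2, data at stream[3..5]='t3' -> body[0..2], body so far='t3'
Chunk 2: stream[7..8]='2' size=0x2=2, data at stream[10..12]='5j' -> body[2..4], body so far='t35j'
Chunk 3: stream[14..15]='2' size=0x2=2, data at stream[17..19]='f4' -> body[4..6], body so far='t35jf4'
Chunk 4: stream[21..22]='3' size=0x3=3, data at stream[24..27]='aub' -> body[6..9], body so far='t35jf4aub'
Chunk 5: stream[29..30]='0' size=0 (terminator). Final body='t35jf4aub' (9 bytes)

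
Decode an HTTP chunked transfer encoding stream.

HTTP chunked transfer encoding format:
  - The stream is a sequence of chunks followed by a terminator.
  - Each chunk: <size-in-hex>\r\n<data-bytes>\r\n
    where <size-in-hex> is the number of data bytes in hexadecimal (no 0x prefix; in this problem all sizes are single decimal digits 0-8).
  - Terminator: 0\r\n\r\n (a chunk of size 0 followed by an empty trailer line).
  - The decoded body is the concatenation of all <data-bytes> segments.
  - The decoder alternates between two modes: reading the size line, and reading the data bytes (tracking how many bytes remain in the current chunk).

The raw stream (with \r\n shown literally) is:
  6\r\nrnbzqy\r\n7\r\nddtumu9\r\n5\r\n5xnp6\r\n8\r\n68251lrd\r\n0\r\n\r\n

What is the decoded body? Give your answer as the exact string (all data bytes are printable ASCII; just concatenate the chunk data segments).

Answer: rnbzqyddtumu95xnp668251lrd

Derivation:
Chunk 1: stream[0..1]='6' size=0x6=6, data at stream[3..9]='rnbzqy' -> body[0..6], body so far='rnbzqy'
Chunk 2: stream[11..12]='7' size=0x7=7, data at stream[14..21]='ddtumu9' -> body[6..13], body so far='rnbzqyddtumu9'
Chunk 3: stream[23..24]='5' size=0x5=5, data at stream[26..31]='5xnp6' -> body[13..18], body so far='rnbzqyddtumu95xnp6'
Chunk 4: stream[33..34]='8' size=0x8=8, data at stream[36..44]='68251lrd' -> body[18..26], body so far='rnbzqyddtumu95xnp668251lrd'
Chunk 5: stream[46..47]='0' size=0 (terminator). Final body='rnbzqyddtumu95xnp668251lrd' (26 bytes)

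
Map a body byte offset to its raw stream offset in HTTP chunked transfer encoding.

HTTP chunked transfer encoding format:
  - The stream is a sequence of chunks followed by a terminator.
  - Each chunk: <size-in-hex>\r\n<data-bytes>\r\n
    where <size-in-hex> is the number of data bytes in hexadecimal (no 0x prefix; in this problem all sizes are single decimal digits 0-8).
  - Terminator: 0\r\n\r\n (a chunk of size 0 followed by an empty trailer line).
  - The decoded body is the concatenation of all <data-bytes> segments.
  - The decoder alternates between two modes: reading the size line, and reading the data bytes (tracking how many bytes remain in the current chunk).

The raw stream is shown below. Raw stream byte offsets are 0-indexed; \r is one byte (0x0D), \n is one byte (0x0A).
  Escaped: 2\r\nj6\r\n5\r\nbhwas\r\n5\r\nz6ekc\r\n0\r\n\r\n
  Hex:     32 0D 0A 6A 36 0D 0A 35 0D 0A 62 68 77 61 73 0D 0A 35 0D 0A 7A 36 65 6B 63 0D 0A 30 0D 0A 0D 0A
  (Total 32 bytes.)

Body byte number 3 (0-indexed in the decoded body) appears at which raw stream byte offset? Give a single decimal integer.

Chunk 1: stream[0..1]='2' size=0x2=2, data at stream[3..5]='j6' -> body[0..2], body so far='j6'
Chunk 2: stream[7..8]='5' size=0x5=5, data at stream[10..15]='bhwas' -> body[2..7], body so far='j6bhwas'
Chunk 3: stream[17..18]='5' size=0x5=5, data at stream[20..25]='z6ekc' -> body[7..12], body so far='j6bhwasz6ekc'
Chunk 4: stream[27..28]='0' size=0 (terminator). Final body='j6bhwasz6ekc' (12 bytes)
Body byte 3 at stream offset 11

Answer: 11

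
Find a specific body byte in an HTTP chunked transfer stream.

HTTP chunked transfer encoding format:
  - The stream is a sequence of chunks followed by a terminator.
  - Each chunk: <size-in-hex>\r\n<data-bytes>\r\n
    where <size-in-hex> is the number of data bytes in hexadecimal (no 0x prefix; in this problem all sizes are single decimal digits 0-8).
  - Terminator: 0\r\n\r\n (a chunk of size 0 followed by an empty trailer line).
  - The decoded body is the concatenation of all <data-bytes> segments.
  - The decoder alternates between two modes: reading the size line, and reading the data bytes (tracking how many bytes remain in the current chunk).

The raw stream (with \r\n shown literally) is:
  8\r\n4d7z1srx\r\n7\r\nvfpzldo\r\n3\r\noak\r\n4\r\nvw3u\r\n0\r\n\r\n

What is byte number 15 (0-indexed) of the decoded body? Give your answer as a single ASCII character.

Answer: o

Derivation:
Chunk 1: stream[0..1]='8' size=0x8=8, data at stream[3..11]='4d7z1srx' -> body[0..8], body so far='4d7z1srx'
Chunk 2: stream[13..14]='7' size=0x7=7, data at stream[16..23]='vfpzldo' -> body[8..15], body so far='4d7z1srxvfpzldo'
Chunk 3: stream[25..26]='3' size=0x3=3, data at stream[28..31]='oak' -> body[15..18], body so far='4d7z1srxvfpzldooak'
Chunk 4: stream[33..34]='4' size=0x4=4, data at stream[36..40]='vw3u' -> body[18..22], body so far='4d7z1srxvfpzldooakvw3u'
Chunk 5: stream[42..43]='0' size=0 (terminator). Final body='4d7z1srxvfpzldooakvw3u' (22 bytes)
Body byte 15 = 'o'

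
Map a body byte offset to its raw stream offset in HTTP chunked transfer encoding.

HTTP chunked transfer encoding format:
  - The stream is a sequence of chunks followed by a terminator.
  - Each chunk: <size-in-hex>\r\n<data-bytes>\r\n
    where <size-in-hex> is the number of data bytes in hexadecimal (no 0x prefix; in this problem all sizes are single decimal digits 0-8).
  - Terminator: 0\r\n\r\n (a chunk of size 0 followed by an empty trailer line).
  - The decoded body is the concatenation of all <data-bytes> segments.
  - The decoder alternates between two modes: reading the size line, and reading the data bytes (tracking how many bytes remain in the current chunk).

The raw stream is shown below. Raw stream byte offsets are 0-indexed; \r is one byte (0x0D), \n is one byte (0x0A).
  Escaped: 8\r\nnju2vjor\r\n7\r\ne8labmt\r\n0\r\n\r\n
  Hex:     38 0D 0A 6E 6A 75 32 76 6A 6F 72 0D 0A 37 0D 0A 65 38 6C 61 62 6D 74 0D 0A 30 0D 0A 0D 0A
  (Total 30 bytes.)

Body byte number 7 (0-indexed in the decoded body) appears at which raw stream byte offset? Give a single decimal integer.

Chunk 1: stream[0..1]='8' size=0x8=8, data at stream[3..11]='nju2vjor' -> body[0..8], body so far='nju2vjor'
Chunk 2: stream[13..14]='7' size=0x7=7, data at stream[16..23]='e8labmt' -> body[8..15], body so far='nju2vjore8labmt'
Chunk 3: stream[25..26]='0' size=0 (terminator). Final body='nju2vjore8labmt' (15 bytes)
Body byte 7 at stream offset 10

Answer: 10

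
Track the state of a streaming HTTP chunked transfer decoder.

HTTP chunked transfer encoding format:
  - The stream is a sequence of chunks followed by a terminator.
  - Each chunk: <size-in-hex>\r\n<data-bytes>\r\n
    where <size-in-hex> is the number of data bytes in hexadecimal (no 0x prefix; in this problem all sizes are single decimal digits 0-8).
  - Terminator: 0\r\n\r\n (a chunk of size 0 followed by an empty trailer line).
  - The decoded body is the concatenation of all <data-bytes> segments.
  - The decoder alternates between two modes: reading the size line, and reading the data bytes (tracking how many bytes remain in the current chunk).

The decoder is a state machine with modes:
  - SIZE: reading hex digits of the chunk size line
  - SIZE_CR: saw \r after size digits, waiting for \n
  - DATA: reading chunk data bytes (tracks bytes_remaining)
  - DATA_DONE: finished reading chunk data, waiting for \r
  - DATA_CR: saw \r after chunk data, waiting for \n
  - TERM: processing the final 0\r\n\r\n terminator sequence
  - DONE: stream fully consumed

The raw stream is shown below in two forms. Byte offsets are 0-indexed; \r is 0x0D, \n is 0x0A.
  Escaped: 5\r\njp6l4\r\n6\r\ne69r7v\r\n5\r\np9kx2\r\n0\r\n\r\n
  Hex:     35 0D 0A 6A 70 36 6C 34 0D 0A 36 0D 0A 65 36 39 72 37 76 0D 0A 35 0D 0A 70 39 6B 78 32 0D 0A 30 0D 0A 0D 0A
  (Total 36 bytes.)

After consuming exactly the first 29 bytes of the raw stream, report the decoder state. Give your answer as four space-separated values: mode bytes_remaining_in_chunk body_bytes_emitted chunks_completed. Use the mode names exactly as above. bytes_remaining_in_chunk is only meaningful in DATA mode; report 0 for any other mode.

Answer: DATA_DONE 0 16 2

Derivation:
Byte 0 = '5': mode=SIZE remaining=0 emitted=0 chunks_done=0
Byte 1 = 0x0D: mode=SIZE_CR remaining=0 emitted=0 chunks_done=0
Byte 2 = 0x0A: mode=DATA remaining=5 emitted=0 chunks_done=0
Byte 3 = 'j': mode=DATA remaining=4 emitted=1 chunks_done=0
Byte 4 = 'p': mode=DATA remaining=3 emitted=2 chunks_done=0
Byte 5 = '6': mode=DATA remaining=2 emitted=3 chunks_done=0
Byte 6 = 'l': mode=DATA remaining=1 emitted=4 chunks_done=0
Byte 7 = '4': mode=DATA_DONE remaining=0 emitted=5 chunks_done=0
Byte 8 = 0x0D: mode=DATA_CR remaining=0 emitted=5 chunks_done=0
Byte 9 = 0x0A: mode=SIZE remaining=0 emitted=5 chunks_done=1
Byte 10 = '6': mode=SIZE remaining=0 emitted=5 chunks_done=1
Byte 11 = 0x0D: mode=SIZE_CR remaining=0 emitted=5 chunks_done=1
Byte 12 = 0x0A: mode=DATA remaining=6 emitted=5 chunks_done=1
Byte 13 = 'e': mode=DATA remaining=5 emitted=6 chunks_done=1
Byte 14 = '6': mode=DATA remaining=4 emitted=7 chunks_done=1
Byte 15 = '9': mode=DATA remaining=3 emitted=8 chunks_done=1
Byte 16 = 'r': mode=DATA remaining=2 emitted=9 chunks_done=1
Byte 17 = '7': mode=DATA remaining=1 emitted=10 chunks_done=1
Byte 18 = 'v': mode=DATA_DONE remaining=0 emitted=11 chunks_done=1
Byte 19 = 0x0D: mode=DATA_CR remaining=0 emitted=11 chunks_done=1
Byte 20 = 0x0A: mode=SIZE remaining=0 emitted=11 chunks_done=2
Byte 21 = '5': mode=SIZE remaining=0 emitted=11 chunks_done=2
Byte 22 = 0x0D: mode=SIZE_CR remaining=0 emitted=11 chunks_done=2
Byte 23 = 0x0A: mode=DATA remaining=5 emitted=11 chunks_done=2
Byte 24 = 'p': mode=DATA remaining=4 emitted=12 chunks_done=2
Byte 25 = '9': mode=DATA remaining=3 emitted=13 chunks_done=2
Byte 26 = 'k': mode=DATA remaining=2 emitted=14 chunks_done=2
Byte 27 = 'x': mode=DATA remaining=1 emitted=15 chunks_done=2
Byte 28 = '2': mode=DATA_DONE remaining=0 emitted=16 chunks_done=2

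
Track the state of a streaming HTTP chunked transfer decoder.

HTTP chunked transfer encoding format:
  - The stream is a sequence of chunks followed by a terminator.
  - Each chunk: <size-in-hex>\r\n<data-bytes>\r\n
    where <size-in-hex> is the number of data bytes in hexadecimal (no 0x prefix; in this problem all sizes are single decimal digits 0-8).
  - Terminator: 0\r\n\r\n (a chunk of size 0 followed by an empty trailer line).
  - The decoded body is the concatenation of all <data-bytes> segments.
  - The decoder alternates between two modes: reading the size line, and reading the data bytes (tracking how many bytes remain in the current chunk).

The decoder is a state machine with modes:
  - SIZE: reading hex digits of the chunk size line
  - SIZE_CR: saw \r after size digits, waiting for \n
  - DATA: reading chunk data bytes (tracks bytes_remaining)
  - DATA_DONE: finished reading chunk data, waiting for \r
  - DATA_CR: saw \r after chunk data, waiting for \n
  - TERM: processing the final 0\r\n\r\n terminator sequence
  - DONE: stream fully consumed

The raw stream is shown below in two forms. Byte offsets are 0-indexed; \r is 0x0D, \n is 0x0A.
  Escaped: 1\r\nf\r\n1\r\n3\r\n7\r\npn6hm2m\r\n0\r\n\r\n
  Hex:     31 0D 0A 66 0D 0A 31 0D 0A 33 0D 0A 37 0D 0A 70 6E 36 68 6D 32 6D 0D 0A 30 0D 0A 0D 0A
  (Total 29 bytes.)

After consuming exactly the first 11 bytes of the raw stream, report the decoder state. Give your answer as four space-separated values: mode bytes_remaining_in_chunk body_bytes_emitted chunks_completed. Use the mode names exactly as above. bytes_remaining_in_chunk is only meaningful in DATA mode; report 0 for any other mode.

Answer: DATA_CR 0 2 1

Derivation:
Byte 0 = '1': mode=SIZE remaining=0 emitted=0 chunks_done=0
Byte 1 = 0x0D: mode=SIZE_CR remaining=0 emitted=0 chunks_done=0
Byte 2 = 0x0A: mode=DATA remaining=1 emitted=0 chunks_done=0
Byte 3 = 'f': mode=DATA_DONE remaining=0 emitted=1 chunks_done=0
Byte 4 = 0x0D: mode=DATA_CR remaining=0 emitted=1 chunks_done=0
Byte 5 = 0x0A: mode=SIZE remaining=0 emitted=1 chunks_done=1
Byte 6 = '1': mode=SIZE remaining=0 emitted=1 chunks_done=1
Byte 7 = 0x0D: mode=SIZE_CR remaining=0 emitted=1 chunks_done=1
Byte 8 = 0x0A: mode=DATA remaining=1 emitted=1 chunks_done=1
Byte 9 = '3': mode=DATA_DONE remaining=0 emitted=2 chunks_done=1
Byte 10 = 0x0D: mode=DATA_CR remaining=0 emitted=2 chunks_done=1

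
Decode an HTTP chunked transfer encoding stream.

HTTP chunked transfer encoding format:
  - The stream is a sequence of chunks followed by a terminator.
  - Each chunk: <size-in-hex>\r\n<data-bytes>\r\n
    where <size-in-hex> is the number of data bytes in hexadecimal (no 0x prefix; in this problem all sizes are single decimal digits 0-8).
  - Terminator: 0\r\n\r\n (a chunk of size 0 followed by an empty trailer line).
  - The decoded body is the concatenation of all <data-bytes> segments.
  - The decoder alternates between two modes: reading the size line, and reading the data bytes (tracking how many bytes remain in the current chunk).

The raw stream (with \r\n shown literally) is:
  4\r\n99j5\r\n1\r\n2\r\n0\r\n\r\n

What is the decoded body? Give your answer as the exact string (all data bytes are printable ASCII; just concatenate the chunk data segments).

Chunk 1: stream[0..1]='4' size=0x4=4, data at stream[3..7]='99j5' -> body[0..4], body so far='99j5'
Chunk 2: stream[9..10]='1' size=0x1=1, data at stream[12..13]='2' -> body[4..5], body so far='99j52'
Chunk 3: stream[15..16]='0' size=0 (terminator). Final body='99j52' (5 bytes)

Answer: 99j52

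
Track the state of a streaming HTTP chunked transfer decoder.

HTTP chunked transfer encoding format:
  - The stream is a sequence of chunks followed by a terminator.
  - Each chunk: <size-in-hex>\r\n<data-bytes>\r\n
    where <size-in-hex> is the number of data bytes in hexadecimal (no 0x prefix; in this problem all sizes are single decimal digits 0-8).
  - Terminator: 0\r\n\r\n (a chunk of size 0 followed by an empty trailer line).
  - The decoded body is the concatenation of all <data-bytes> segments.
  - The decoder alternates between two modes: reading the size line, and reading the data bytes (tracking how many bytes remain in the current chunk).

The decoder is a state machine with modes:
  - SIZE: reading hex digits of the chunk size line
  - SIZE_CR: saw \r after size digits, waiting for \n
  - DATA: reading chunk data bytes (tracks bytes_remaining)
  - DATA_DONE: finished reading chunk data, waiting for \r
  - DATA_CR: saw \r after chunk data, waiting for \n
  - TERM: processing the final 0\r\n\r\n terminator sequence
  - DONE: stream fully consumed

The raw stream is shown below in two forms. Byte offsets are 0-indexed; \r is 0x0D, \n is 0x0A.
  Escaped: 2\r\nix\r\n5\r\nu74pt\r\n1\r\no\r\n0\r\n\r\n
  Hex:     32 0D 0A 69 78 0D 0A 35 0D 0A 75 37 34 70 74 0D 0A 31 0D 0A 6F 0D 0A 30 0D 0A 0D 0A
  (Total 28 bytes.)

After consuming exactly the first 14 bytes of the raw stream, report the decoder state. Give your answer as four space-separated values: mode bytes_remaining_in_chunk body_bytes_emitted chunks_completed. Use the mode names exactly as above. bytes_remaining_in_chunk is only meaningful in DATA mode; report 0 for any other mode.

Answer: DATA 1 6 1

Derivation:
Byte 0 = '2': mode=SIZE remaining=0 emitted=0 chunks_done=0
Byte 1 = 0x0D: mode=SIZE_CR remaining=0 emitted=0 chunks_done=0
Byte 2 = 0x0A: mode=DATA remaining=2 emitted=0 chunks_done=0
Byte 3 = 'i': mode=DATA remaining=1 emitted=1 chunks_done=0
Byte 4 = 'x': mode=DATA_DONE remaining=0 emitted=2 chunks_done=0
Byte 5 = 0x0D: mode=DATA_CR remaining=0 emitted=2 chunks_done=0
Byte 6 = 0x0A: mode=SIZE remaining=0 emitted=2 chunks_done=1
Byte 7 = '5': mode=SIZE remaining=0 emitted=2 chunks_done=1
Byte 8 = 0x0D: mode=SIZE_CR remaining=0 emitted=2 chunks_done=1
Byte 9 = 0x0A: mode=DATA remaining=5 emitted=2 chunks_done=1
Byte 10 = 'u': mode=DATA remaining=4 emitted=3 chunks_done=1
Byte 11 = '7': mode=DATA remaining=3 emitted=4 chunks_done=1
Byte 12 = '4': mode=DATA remaining=2 emitted=5 chunks_done=1
Byte 13 = 'p': mode=DATA remaining=1 emitted=6 chunks_done=1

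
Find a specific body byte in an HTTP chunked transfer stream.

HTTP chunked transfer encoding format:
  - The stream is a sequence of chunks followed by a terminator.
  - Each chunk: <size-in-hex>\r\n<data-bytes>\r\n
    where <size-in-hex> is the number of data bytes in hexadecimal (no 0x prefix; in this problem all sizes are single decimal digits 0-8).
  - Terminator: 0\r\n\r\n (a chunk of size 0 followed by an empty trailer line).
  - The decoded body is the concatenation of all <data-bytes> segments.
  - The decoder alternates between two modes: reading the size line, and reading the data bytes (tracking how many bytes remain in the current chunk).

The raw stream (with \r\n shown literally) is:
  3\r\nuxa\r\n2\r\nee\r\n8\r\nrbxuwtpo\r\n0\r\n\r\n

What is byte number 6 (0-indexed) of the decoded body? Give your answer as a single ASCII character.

Chunk 1: stream[0..1]='3' size=0x3=3, data at stream[3..6]='uxa' -> body[0..3], body so far='uxa'
Chunk 2: stream[8..9]='2' size=0x2=2, data at stream[11..13]='ee' -> body[3..5], body so far='uxaee'
Chunk 3: stream[15..16]='8' size=0x8=8, data at stream[18..26]='rbxuwtpo' -> body[5..13], body so far='uxaeerbxuwtpo'
Chunk 4: stream[28..29]='0' size=0 (terminator). Final body='uxaeerbxuwtpo' (13 bytes)
Body byte 6 = 'b'

Answer: b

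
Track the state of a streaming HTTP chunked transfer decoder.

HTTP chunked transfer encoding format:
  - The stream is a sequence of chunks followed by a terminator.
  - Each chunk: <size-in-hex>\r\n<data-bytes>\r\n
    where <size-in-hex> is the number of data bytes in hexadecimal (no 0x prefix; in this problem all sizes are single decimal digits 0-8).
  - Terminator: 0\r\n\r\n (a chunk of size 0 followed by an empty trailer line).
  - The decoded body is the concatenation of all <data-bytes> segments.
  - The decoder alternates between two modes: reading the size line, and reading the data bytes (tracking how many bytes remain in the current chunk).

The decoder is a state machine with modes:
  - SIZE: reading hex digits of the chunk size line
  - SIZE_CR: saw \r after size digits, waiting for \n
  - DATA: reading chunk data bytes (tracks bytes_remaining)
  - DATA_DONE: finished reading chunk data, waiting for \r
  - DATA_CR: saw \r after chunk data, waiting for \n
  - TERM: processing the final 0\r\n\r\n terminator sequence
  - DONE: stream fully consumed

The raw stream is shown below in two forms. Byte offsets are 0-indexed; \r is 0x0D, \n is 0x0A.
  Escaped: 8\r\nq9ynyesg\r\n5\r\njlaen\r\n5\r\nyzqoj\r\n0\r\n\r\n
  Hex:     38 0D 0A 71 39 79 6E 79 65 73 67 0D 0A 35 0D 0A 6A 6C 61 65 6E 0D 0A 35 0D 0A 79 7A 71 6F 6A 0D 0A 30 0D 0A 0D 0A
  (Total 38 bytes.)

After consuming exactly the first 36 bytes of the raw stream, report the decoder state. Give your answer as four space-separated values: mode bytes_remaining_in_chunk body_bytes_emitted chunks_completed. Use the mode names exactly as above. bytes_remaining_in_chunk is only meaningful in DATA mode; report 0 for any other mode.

Byte 0 = '8': mode=SIZE remaining=0 emitted=0 chunks_done=0
Byte 1 = 0x0D: mode=SIZE_CR remaining=0 emitted=0 chunks_done=0
Byte 2 = 0x0A: mode=DATA remaining=8 emitted=0 chunks_done=0
Byte 3 = 'q': mode=DATA remaining=7 emitted=1 chunks_done=0
Byte 4 = '9': mode=DATA remaining=6 emitted=2 chunks_done=0
Byte 5 = 'y': mode=DATA remaining=5 emitted=3 chunks_done=0
Byte 6 = 'n': mode=DATA remaining=4 emitted=4 chunks_done=0
Byte 7 = 'y': mode=DATA remaining=3 emitted=5 chunks_done=0
Byte 8 = 'e': mode=DATA remaining=2 emitted=6 chunks_done=0
Byte 9 = 's': mode=DATA remaining=1 emitted=7 chunks_done=0
Byte 10 = 'g': mode=DATA_DONE remaining=0 emitted=8 chunks_done=0
Byte 11 = 0x0D: mode=DATA_CR remaining=0 emitted=8 chunks_done=0
Byte 12 = 0x0A: mode=SIZE remaining=0 emitted=8 chunks_done=1
Byte 13 = '5': mode=SIZE remaining=0 emitted=8 chunks_done=1
Byte 14 = 0x0D: mode=SIZE_CR remaining=0 emitted=8 chunks_done=1
Byte 15 = 0x0A: mode=DATA remaining=5 emitted=8 chunks_done=1
Byte 16 = 'j': mode=DATA remaining=4 emitted=9 chunks_done=1
Byte 17 = 'l': mode=DATA remaining=3 emitted=10 chunks_done=1
Byte 18 = 'a': mode=DATA remaining=2 emitted=11 chunks_done=1
Byte 19 = 'e': mode=DATA remaining=1 emitted=12 chunks_done=1
Byte 20 = 'n': mode=DATA_DONE remaining=0 emitted=13 chunks_done=1
Byte 21 = 0x0D: mode=DATA_CR remaining=0 emitted=13 chunks_done=1
Byte 22 = 0x0A: mode=SIZE remaining=0 emitted=13 chunks_done=2
Byte 23 = '5': mode=SIZE remaining=0 emitted=13 chunks_done=2
Byte 24 = 0x0D: mode=SIZE_CR remaining=0 emitted=13 chunks_done=2
Byte 25 = 0x0A: mode=DATA remaining=5 emitted=13 chunks_done=2
Byte 26 = 'y': mode=DATA remaining=4 emitted=14 chunks_done=2
Byte 27 = 'z': mode=DATA remaining=3 emitted=15 chunks_done=2
Byte 28 = 'q': mode=DATA remaining=2 emitted=16 chunks_done=2
Byte 29 = 'o': mode=DATA remaining=1 emitted=17 chunks_done=2
Byte 30 = 'j': mode=DATA_DONE remaining=0 emitted=18 chunks_done=2
Byte 31 = 0x0D: mode=DATA_CR remaining=0 emitted=18 chunks_done=2
Byte 32 = 0x0A: mode=SIZE remaining=0 emitted=18 chunks_done=3
Byte 33 = '0': mode=SIZE remaining=0 emitted=18 chunks_done=3
Byte 34 = 0x0D: mode=SIZE_CR remaining=0 emitted=18 chunks_done=3
Byte 35 = 0x0A: mode=TERM remaining=0 emitted=18 chunks_done=3

Answer: TERM 0 18 3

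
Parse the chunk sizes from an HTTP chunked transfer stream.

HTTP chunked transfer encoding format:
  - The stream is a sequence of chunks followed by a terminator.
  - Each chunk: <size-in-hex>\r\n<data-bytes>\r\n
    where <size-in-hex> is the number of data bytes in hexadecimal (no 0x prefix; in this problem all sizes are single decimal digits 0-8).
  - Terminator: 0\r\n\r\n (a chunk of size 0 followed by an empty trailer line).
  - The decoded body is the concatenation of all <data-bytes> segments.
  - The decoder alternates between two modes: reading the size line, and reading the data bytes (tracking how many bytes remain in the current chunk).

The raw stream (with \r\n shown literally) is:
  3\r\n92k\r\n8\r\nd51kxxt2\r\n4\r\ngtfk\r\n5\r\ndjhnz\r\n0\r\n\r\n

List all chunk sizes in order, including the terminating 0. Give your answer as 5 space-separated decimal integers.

Chunk 1: stream[0..1]='3' size=0x3=3, data at stream[3..6]='92k' -> body[0..3], body so far='92k'
Chunk 2: stream[8..9]='8' size=0x8=8, data at stream[11..19]='d51kxxt2' -> body[3..11], body so far='92kd51kxxt2'
Chunk 3: stream[21..22]='4' size=0x4=4, data at stream[24..28]='gtfk' -> body[11..15], body so far='92kd51kxxt2gtfk'
Chunk 4: stream[30..31]='5' size=0x5=5, data at stream[33..38]='djhnz' -> body[15..20], body so far='92kd51kxxt2gtfkdjhnz'
Chunk 5: stream[40..41]='0' size=0 (terminator). Final body='92kd51kxxt2gtfkdjhnz' (20 bytes)

Answer: 3 8 4 5 0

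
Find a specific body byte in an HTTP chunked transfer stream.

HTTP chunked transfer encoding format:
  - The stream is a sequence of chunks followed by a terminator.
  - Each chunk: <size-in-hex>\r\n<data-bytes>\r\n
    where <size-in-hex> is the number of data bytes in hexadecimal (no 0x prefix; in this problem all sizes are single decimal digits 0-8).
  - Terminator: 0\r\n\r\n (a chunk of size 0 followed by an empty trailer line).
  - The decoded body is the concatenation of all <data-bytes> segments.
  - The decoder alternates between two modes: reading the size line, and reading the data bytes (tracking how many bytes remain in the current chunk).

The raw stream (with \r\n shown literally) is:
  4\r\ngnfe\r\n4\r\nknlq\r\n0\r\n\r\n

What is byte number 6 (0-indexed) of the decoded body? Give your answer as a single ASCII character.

Chunk 1: stream[0..1]='4' size=0x4=4, data at stream[3..7]='gnfe' -> body[0..4], body so far='gnfe'
Chunk 2: stream[9..10]='4' size=0x4=4, data at stream[12..16]='knlq' -> body[4..8], body so far='gnfeknlq'
Chunk 3: stream[18..19]='0' size=0 (terminator). Final body='gnfeknlq' (8 bytes)
Body byte 6 = 'l'

Answer: l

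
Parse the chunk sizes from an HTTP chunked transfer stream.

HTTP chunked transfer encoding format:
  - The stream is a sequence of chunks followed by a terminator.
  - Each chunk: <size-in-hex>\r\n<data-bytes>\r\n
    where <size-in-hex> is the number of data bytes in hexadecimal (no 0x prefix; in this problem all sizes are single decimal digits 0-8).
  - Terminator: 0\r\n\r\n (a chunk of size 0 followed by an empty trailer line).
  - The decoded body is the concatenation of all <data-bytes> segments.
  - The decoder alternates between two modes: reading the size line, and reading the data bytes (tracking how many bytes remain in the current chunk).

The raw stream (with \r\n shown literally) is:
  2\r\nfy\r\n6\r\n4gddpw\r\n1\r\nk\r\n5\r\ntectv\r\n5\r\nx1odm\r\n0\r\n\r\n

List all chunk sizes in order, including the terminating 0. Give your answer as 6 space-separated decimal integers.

Chunk 1: stream[0..1]='2' size=0x2=2, data at stream[3..5]='fy' -> body[0..2], body so far='fy'
Chunk 2: stream[7..8]='6' size=0x6=6, data at stream[10..16]='4gddpw' -> body[2..8], body so far='fy4gddpw'
Chunk 3: stream[18..19]='1' size=0x1=1, data at stream[21..22]='k' -> body[8..9], body so far='fy4gddpwk'
Chunk 4: stream[24..25]='5' size=0x5=5, data at stream[27..32]='tectv' -> body[9..14], body so far='fy4gddpwktectv'
Chunk 5: stream[34..35]='5' size=0x5=5, data at stream[37..42]='x1odm' -> body[14..19], body so far='fy4gddpwktectvx1odm'
Chunk 6: stream[44..45]='0' size=0 (terminator). Final body='fy4gddpwktectvx1odm' (19 bytes)

Answer: 2 6 1 5 5 0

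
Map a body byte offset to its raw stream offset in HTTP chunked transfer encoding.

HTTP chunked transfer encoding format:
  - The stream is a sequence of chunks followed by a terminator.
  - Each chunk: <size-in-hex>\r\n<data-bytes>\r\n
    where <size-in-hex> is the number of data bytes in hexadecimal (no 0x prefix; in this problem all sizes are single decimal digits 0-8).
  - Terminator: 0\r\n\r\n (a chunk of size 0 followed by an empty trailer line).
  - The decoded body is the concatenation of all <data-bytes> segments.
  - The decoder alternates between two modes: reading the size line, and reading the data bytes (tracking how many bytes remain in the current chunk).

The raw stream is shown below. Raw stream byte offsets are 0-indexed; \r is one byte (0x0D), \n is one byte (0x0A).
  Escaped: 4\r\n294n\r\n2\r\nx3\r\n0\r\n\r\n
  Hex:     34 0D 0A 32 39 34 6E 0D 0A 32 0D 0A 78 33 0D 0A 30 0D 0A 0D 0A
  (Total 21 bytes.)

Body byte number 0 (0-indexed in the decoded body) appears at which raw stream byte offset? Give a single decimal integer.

Chunk 1: stream[0..1]='4' size=0x4=4, data at stream[3..7]='294n' -> body[0..4], body so far='294n'
Chunk 2: stream[9..10]='2' size=0x2=2, data at stream[12..14]='x3' -> body[4..6], body so far='294nx3'
Chunk 3: stream[16..17]='0' size=0 (terminator). Final body='294nx3' (6 bytes)
Body byte 0 at stream offset 3

Answer: 3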